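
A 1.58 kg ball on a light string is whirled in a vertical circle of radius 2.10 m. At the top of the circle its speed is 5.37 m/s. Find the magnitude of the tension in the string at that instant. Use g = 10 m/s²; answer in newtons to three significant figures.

At the top, both T and the weight mg point inward (toward the centre), so T + mg = mv²/r.
T = m(v²/r − g) = 1.58 × ((5.37)²/2.10 − 10.0) = 1.58 × (13.73 − 10.0) = 1.58 × 3.732 = 5.896 N.

5.90 N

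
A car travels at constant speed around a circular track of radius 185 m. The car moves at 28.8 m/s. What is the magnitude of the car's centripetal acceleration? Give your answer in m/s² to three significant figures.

a_c = v²/r = (28.80)²/185 = 829.4/185 = 4.483 m/s².

4.48 m/s²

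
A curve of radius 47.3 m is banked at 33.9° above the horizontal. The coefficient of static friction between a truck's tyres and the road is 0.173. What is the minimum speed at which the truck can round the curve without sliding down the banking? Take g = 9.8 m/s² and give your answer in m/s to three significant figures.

14.4 m/s

At the minimum speed, friction acts up the slope at its limiting value f = μN. Radially (horizontal, toward centre): N sinθ − μN cosθ = mv²/r. Vertically: N cosθ + μN sinθ = mg.
Dividing: v² = r g (sinθ − μcosθ)/(cosθ + μsinθ).
sinθ − μcosθ = 0.5577 − 0.173×0.8300 = 0.4142; cosθ + μsinθ = 0.8300 + 0.173×0.5577 = 0.9265.
v² = 47.3 × 9.8 × 0.4142/0.9265 = 207.2 m²/s², so v = 14.39 m/s.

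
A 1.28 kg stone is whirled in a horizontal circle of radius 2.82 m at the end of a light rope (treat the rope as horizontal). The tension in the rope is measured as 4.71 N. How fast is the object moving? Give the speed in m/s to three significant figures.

T = m v²/r ⇒ v = √(T r / m) = √(4.71 × 2.82 / 1.28) = √10.38 = 3.221 m/s.

3.22 m/s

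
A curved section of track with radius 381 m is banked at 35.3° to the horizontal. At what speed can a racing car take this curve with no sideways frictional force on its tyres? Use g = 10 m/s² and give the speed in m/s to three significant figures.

On a frictionless banked curve, N sinθ = mv²/r and N cosθ = mg, so tanθ = v²/(rg).
v = √(r g tanθ) = √(381 × 10.0 × tan 35.3°) = √(381 × 10.0 × 0.7080) = √2698 = 51.94 m/s.

51.9 m/s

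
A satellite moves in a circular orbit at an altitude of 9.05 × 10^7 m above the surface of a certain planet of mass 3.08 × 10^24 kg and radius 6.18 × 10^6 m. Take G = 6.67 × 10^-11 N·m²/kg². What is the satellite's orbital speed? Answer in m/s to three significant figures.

1460 m/s

Orbital radius r = R + h = 6.18 × 10^6 + 9.05 × 10^7 = 9.668 × 10^7 m.
Gravity supplies the centripetal force: G M m / r² = m v² / r, so v = √(GM/r).
v = √(6.67 × 10^-11 × 3.08 × 10^24 / 9.668 × 10^7) = √(2.125 × 10^6) = 1458 m/s.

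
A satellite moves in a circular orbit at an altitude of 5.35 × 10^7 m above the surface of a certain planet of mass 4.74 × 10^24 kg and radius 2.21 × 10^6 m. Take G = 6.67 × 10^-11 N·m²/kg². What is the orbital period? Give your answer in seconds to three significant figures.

r = R + h = 2.21 × 10^6 + 5.35 × 10^7 = 5.571 × 10^7 m. Gravity provides the centripetal force: G M m / r² = m v² / r ⇒ v = √(GM/r) = 2382 m/s.
T = 2πr/v = 2π × 5.571 × 10^7 / 2382 = 146900 s.

147000 s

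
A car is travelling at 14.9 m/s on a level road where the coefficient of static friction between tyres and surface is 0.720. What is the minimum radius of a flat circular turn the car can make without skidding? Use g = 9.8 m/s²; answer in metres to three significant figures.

At the limit, μ_s m g = m v²/r, so r_min = v²/(μ_s g) = (14.9)²/(0.720 × 9.8) = 222.0/7.056 = 31.46 m.

31.5 m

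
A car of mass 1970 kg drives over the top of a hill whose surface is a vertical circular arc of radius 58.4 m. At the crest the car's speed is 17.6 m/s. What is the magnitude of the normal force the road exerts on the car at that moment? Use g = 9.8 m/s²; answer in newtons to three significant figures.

At the crest the centripetal acceleration points downward (toward the centre of the arc), so mg − N = mv²/r.
N = m(g − v²/r) = 1970 × (9.8 − (17.6)²/58.4) = 1970 × (9.8 − 5.304) = 1970 × 4.496 = 8857 N.

8860 N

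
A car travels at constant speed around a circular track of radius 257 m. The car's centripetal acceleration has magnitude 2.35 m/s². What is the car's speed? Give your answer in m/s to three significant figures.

a_c = v²/r ⇒ v = √(a_c · r) = √(2.35 × 257) = √604.0 = 24.58 m/s.

24.6 m/s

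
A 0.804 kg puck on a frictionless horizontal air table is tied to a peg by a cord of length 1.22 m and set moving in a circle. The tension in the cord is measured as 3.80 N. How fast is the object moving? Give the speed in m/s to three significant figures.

T = m v²/r ⇒ v = √(T r / m) = √(3.80 × 1.22 / 0.804) = √5.766 = 2.401 m/s.

2.40 m/s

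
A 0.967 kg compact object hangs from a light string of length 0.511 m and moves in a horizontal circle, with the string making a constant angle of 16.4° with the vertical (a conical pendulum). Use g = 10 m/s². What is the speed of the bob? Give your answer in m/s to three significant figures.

0.652 m/s

The radius of the circle is r = L sinθ = 0.511 × sin 16.4° = 0.1443 m.
Horizontally T sinθ = mv²/r and vertically T cosθ = mg, so tanθ = v²/(rg).
v = √(r g tanθ) = √(0.1443 × 10.0 × 0.2943) = √0.4246 = 0.6516 m/s.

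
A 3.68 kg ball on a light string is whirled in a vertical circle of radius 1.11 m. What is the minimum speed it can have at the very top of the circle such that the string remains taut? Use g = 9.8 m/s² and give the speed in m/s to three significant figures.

At the top, both weight mg and T point toward the centre: T + mg = mv²/r.
At minimum speed T → 0, so mg = mv_min²/r ⇒ v_min = √(g r) = √(9.8 × 1.11) = 3.298 m/s.

3.30 m/s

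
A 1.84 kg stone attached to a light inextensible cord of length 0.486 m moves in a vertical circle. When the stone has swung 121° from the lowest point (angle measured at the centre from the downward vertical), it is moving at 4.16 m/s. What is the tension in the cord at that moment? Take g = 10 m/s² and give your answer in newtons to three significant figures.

56.0 N

Take the radial direction toward the centre of the circle as positive. The component of the weight along the string toward the centre is −mg cos φ (φ measured from the bottom), so Newton's second law along the string gives T − mg cos φ = m v²/r.
cos 121° = -0.5150, so T = m(v²/r + g cos φ) = 1.84 × ((4.16)²/0.486 + 10.0 × -0.5150) = 1.84 × (35.61 + (-5.150)) = 1.84 × 30.46 = 56.04 N.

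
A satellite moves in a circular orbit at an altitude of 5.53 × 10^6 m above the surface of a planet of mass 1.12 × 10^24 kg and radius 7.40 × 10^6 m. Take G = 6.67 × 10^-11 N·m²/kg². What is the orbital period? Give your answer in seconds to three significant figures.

33800 s

r = R + h = 7.40 × 10^6 + 5.53 × 10^6 = 1.293 × 10^7 m. Gravity provides the centripetal force: G M m / r² = m v² / r ⇒ v = √(GM/r) = 2404 m/s.
T = 2πr/v = 2π × 1.293 × 10^7 / 2404 = 33800 s.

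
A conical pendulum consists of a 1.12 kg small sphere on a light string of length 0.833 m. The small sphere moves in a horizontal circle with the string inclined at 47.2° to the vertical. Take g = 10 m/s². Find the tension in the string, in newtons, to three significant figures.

16.5 N

Vertically the bob has no acceleration, so T cosθ = mg.
T = mg/cosθ = 1.12 × 10.0 / cos 47.2° = 11.20/0.6794 = 16.48 N.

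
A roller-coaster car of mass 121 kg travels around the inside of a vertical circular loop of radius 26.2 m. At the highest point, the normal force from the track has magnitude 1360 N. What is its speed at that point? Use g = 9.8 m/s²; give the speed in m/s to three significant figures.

At the top, N + mg = mv²/r, so v = √(r(N/m + g)) = √(26.2 × (1360/121 + 9.8)) = √(26.2 × 21.04) = √551.2 = 23.48 m/s.

23.5 m/s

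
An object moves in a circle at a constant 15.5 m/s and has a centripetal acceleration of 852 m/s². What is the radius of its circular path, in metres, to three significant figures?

0.282 m

a_c = v²/r ⇒ r = v²/a_c = (15.5)²/852 = 240.2/852 = 0.2820 m.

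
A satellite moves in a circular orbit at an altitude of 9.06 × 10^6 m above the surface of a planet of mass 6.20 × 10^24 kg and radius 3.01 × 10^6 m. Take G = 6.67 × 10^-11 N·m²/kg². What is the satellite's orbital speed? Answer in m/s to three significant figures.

Orbital radius r = R + h = 3.01 × 10^6 + 9.06 × 10^6 = 1.207 × 10^7 m.
Gravity supplies the centripetal force: G M m / r² = m v² / r, so v = √(GM/r).
v = √(6.67 × 10^-11 × 6.20 × 10^24 / 1.207 × 10^7) = √(3.426 × 10^7) = 5853 m/s.

5850 m/s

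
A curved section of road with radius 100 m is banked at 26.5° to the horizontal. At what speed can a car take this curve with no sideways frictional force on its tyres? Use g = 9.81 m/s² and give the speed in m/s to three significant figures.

On a frictionless banked curve, N sinθ = mv²/r and N cosθ = mg, so tanθ = v²/(rg).
v = √(r g tanθ) = √(100 × 9.81 × tan 26.5°) = √(100 × 9.81 × 0.4986) = √489.1 = 22.12 m/s.

22.1 m/s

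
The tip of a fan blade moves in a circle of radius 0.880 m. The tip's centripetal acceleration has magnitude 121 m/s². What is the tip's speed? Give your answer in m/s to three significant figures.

10.3 m/s

a_c = v²/r ⇒ v = √(a_c · r) = √(121 × 0.880) = √106.5 = 10.32 m/s.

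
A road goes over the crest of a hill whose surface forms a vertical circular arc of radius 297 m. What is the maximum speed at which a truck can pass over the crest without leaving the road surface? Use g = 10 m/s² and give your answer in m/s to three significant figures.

54.5 m/s

At the crest the centre of the circle is below the truck, so the net downward (centripetal) force is mg − N = mv²/r.
The truck leaves the road when N → 0, giving v_max = √(g r) = √(10.0 × 297) = 54.50 m/s.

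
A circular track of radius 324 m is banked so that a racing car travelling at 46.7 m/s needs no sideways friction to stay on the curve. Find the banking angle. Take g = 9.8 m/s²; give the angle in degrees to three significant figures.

For a frictionless banked turn: horizontally N sinθ = mv²/r and vertically N cosθ = mg.
Dividing: tanθ = v²/(r g) = (46.7)²/(324 × 9.8) = 2181/3175 = 0.6869.
θ = arctan(0.6869) = 34.48°.

34.5°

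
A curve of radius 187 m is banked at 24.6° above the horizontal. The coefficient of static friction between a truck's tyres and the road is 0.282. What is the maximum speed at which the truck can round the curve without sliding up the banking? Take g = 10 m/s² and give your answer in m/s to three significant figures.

At the maximum speed, friction acts down the slope at its limiting value f = μN. Radially (horizontal, toward centre): N sinθ + μN cosθ = mv²/r. Vertically: N cosθ − μN sinθ = mg.
Dividing: v² = r g (sinθ + μcosθ)/(cosθ − μsinθ).
sinθ + μcosθ = 0.4163 + 0.282×0.9092 = 0.6727; cosθ − μsinθ = 0.9092 − 0.282×0.4163 = 0.7918.
v² = 187 × 10.0 × 0.6727/0.7918 = 1589 m²/s², so v = 39.86 m/s.

39.9 m/s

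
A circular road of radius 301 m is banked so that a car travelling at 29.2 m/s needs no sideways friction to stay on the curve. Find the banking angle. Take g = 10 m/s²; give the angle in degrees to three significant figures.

With no friction, the horizontal component of the normal force provides the centripetal force: N sinθ = mv²/r, while N cosθ = mg vertically.
Dividing: tanθ = v²/(r g) = (29.2)²/(301 × 10.0) = 852.6/3010 = 0.2833.
θ = arctan(0.2833) = 15.82°.

15.8°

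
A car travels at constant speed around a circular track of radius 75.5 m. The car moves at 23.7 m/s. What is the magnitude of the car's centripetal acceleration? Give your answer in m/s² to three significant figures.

7.44 m/s²

a_c = v²/r = (23.70)²/75.5 = 561.7/75.5 = 7.440 m/s².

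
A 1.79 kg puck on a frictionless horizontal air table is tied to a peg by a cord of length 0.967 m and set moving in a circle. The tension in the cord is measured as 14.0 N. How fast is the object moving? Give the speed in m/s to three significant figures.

T = m v²/r ⇒ v = √(T r / m) = √(14.0 × 0.967 / 1.79) = √7.563 = 2.750 m/s.

2.75 m/s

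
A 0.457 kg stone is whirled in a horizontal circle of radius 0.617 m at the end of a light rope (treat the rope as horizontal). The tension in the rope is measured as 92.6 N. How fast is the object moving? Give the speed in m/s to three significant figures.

T = m v²/r ⇒ v = √(T r / m) = √(92.6 × 0.617 / 0.457) = √125.0 = 11.18 m/s.

11.2 m/s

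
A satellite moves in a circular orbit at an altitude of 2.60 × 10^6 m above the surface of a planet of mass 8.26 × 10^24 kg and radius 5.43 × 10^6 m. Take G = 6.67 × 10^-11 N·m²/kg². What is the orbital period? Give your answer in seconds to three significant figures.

6090 s

r = R + h = 5.43 × 10^6 + 2.60 × 10^6 = 8.030 × 10^6 m. Gravity provides the centripetal force: G M m / r² = m v² / r ⇒ v = √(GM/r) = 8283 m/s.
T = 2πr/v = 2π × 8.030 × 10^6 / 8283 = 6091 s.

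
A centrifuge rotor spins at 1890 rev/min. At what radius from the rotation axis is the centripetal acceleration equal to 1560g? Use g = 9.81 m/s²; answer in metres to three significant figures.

0.391 m

ω = 1890 rev/min × 2π/60 = 197.9 rad/s.
a_c = ω²r = 1560g ⇒ r = 1560 × 9.81 / (197.9)² = 15300/39170 = 0.3907 m.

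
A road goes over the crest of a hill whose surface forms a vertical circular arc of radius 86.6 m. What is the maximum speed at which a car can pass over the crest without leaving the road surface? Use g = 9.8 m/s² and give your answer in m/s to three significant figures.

At the crest the centre of the circle is below the car, so the net downward (centripetal) force is mg − N = mv²/r.
The car leaves the road when N → 0, giving v_max = √(g r) = √(9.8 × 86.6) = 29.13 m/s.

29.1 m/s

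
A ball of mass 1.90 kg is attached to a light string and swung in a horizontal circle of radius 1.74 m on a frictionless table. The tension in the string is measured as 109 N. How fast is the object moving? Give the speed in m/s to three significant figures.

T = m v²/r ⇒ v = √(T r / m) = √(109 × 1.74 / 1.90) = √99.82 = 9.991 m/s.

9.99 m/s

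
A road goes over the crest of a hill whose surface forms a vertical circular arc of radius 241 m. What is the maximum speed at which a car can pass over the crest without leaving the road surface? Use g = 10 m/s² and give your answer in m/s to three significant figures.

49.1 m/s

At the crest the centre of the circle is below the car, so the net downward (centripetal) force is mg − N = mv²/r.
The car leaves the road when N → 0, giving v_max = √(g r) = √(10.0 × 241) = 49.09 m/s.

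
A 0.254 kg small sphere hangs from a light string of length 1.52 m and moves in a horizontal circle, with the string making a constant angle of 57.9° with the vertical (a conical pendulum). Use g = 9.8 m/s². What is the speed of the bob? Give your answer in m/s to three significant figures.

4.49 m/s

The radius of the circle is r = L sinθ = 1.52 × sin 57.9° = 1.288 m.
Horizontally T sinθ = mv²/r and vertically T cosθ = mg, so tanθ = v²/(rg).
v = √(r g tanθ) = √(1.288 × 9.8 × 1.594) = √20.12 = 4.485 m/s.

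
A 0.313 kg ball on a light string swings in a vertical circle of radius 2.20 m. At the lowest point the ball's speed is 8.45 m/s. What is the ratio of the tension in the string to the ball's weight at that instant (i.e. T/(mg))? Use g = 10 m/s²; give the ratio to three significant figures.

At the bottom, T − mg = mv²/r, so T = m(v²/r + g) and T/(mg) = v²/(rg) + 1 = (8.45)²/(2.20 × 10.0) + 1 = 3.246 + 1 = 4.246.

4.25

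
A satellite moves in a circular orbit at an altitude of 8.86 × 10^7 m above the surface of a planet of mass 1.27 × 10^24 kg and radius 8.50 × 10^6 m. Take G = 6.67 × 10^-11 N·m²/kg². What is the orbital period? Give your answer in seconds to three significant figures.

653000 s

r = R + h = 8.50 × 10^6 + 8.86 × 10^7 = 9.710 × 10^7 m. Gravity provides the centripetal force: G M m / r² = m v² / r ⇒ v = √(GM/r) = 934.0 m/s.
T = 2πr/v = 2π × 9.710 × 10^7 / 934.0 = 653200 s.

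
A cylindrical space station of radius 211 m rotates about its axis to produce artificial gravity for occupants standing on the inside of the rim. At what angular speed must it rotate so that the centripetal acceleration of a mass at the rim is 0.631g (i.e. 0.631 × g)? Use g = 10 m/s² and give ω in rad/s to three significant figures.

Centripetal acceleration a_c = ω²r. Setting ω²r = 0.631g:
ω = √(0.631g / r) = √(0.631 × 10.0 / 211) = √0.02991 = 0.1729 rad/s.

0.173 rad/s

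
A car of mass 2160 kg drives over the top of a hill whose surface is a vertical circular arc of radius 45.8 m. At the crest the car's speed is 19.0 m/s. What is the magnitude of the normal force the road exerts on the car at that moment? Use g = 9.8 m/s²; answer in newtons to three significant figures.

4140 N

At the crest the centripetal acceleration points downward (toward the centre of the arc), so mg − N = mv²/r.
N = m(g − v²/r) = 2160 × (9.8 − (19.0)²/45.8) = 2160 × (9.8 − 7.882) = 2160 × 1.918 = 4143 N.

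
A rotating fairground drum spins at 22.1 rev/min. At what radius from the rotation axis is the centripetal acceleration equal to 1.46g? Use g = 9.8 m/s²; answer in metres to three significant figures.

ω = 22.1 rev/min × 2π/60 = 2.314 rad/s.
a_c = ω²r = 1.46g ⇒ r = 1.46 × 9.8 / (2.314)² = 14.31/5.356 = 2.671 m.

2.67 m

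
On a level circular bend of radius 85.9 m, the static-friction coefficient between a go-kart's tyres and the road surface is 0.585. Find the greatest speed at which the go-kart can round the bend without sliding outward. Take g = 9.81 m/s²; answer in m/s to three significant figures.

22.2 m/s

On a flat curve, static friction is the only horizontal force, so it must supply the full centripetal force: μ_s m g = m v²/r.
Mass cancels: v_max = √(μ_s g r) = √(0.585 × 9.81 × 85.9) = √493.0 = 22.20 m/s.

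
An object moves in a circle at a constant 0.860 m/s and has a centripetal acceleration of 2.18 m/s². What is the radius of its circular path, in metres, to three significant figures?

a_c = v²/r ⇒ r = v²/a_c = (0.860)²/2.18 = 0.7396/2.18 = 0.3393 m.

0.339 m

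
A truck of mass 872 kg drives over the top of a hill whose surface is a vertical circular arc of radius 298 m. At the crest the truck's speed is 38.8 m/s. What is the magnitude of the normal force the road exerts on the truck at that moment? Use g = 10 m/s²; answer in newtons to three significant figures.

4310 N

At the crest the centripetal acceleration points downward (toward the centre of the arc), so mg − N = mv²/r.
N = m(g − v²/r) = 872 × (10.0 − (38.8)²/298) = 872 × (10.0 − 5.052) = 872 × 4.948 = 4315 N.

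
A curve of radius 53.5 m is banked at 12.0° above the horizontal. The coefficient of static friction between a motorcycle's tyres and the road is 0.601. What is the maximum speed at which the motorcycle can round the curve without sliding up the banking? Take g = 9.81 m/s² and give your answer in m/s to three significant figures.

At the maximum speed, friction acts down the slope at its limiting value f = μN. Radially (horizontal, toward centre): N sinθ + μN cosθ = mv²/r. Vertically: N cosθ − μN sinθ = mg.
Dividing: v² = r g (sinθ + μcosθ)/(cosθ − μsinθ).
sinθ + μcosθ = 0.2079 + 0.601×0.9781 = 0.7958; cosθ − μsinθ = 0.9781 − 0.601×0.2079 = 0.8532.
v² = 53.5 × 9.81 × 0.7958/0.8532 = 489.5 m²/s², so v = 22.13 m/s.

22.1 m/s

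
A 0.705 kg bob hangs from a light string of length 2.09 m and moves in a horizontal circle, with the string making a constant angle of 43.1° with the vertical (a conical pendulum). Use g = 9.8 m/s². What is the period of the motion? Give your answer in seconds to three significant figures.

2.48 s

r = L sinθ = 1.428 m. From T sinθ = mω²r and T cosθ = mg: tanθ = ω²r/g, so ω² = g tanθ / r = g/(L cosθ).
ω = √(g/(L cosθ)) = √(9.8/(2.09 × 0.7302)) = √6.422 = 2.534 rad/s.
Period = 2π/ω = 2.479 s.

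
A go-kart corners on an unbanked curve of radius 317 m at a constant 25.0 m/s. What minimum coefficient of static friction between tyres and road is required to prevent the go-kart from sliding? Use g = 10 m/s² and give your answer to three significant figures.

0.197

Friction provides the centripetal force: μ_s m g = m v²/r, so μ_s = v²/(g r) = (25.00)²/(10.0 × 317) = 625.0/3170 = 0.1972.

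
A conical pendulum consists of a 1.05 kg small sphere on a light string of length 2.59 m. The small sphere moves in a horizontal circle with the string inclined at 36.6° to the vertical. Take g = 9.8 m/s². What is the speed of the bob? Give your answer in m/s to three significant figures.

3.35 m/s

The radius of the circle is r = L sinθ = 2.59 × sin 36.6° = 1.544 m.
Horizontally T sinθ = mv²/r and vertically T cosθ = mg, so tanθ = v²/(rg).
v = √(r g tanθ) = √(1.544 × 9.8 × 0.7427) = √11.24 = 3.352 m/s.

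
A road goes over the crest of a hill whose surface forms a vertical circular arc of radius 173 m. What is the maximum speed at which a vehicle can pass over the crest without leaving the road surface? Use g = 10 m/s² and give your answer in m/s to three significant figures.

41.6 m/s

At the crest the centre of the circle is below the vehicle, so the net downward (centripetal) force is mg − N = mv²/r.
The vehicle leaves the road when N → 0, giving v_max = √(g r) = √(10.0 × 173) = 41.59 m/s.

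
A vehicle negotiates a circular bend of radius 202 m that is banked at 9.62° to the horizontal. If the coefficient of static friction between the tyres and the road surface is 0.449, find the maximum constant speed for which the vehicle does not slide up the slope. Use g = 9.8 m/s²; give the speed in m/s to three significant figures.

36.4 m/s

At the maximum speed, friction acts down the slope at its limiting value f = μN. Radially (horizontal, toward centre): N sinθ + μN cosθ = mv²/r. Vertically: N cosθ − μN sinθ = mg.
Dividing: v² = r g (sinθ + μcosθ)/(cosθ − μsinθ).
sinθ + μcosθ = 0.1671 + 0.449×0.9859 = 0.6098; cosθ − μsinθ = 0.9859 − 0.449×0.1671 = 0.9109.
v² = 202 × 9.8 × 0.6098/0.9109 = 1325 m²/s², so v = 36.40 m/s.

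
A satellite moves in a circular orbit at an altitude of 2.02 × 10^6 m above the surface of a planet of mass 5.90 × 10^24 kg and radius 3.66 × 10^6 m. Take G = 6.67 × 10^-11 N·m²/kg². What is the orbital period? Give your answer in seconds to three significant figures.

r = R + h = 3.66 × 10^6 + 2.02 × 10^6 = 5.680 × 10^6 m. Gravity provides the centripetal force: G M m / r² = m v² / r ⇒ v = √(GM/r) = 8324 m/s.
T = 2πr/v = 2π × 5.680 × 10^6 / 8324 = 4288 s.

4290 s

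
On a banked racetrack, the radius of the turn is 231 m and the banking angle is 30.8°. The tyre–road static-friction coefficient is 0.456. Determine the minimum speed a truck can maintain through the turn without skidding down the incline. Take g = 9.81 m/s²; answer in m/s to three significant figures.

At the minimum speed, friction acts up the slope at its limiting value f = μN. Radially (horizontal, toward centre): N sinθ − μN cosθ = mv²/r. Vertically: N cosθ + μN sinθ = mg.
Dividing: v² = r g (sinθ − μcosθ)/(cosθ + μsinθ).
sinθ − μcosθ = 0.5120 − 0.456×0.8590 = 0.1204; cosθ + μsinθ = 0.8590 + 0.456×0.5120 = 1.092.
v² = 231 × 9.81 × 0.1204/1.092 = 249.7 m²/s², so v = 15.80 m/s.

15.8 m/s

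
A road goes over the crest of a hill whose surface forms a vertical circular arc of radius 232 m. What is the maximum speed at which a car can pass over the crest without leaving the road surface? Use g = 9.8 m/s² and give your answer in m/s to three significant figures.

At the crest the centre of the circle is below the car, so the net downward (centripetal) force is mg − N = mv²/r.
The car leaves the road when N → 0, giving v_max = √(g r) = √(9.8 × 232) = 47.68 m/s.

47.7 m/s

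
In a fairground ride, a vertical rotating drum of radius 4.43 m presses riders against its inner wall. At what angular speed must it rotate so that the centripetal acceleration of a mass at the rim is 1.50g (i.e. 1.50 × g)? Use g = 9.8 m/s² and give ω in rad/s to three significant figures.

Centripetal acceleration a_c = ω²r. Setting ω²r = 1.50g:
ω = √(1.50g / r) = √(1.50 × 9.8 / 4.43) = √3.318 = 1.822 rad/s.

1.82 rad/s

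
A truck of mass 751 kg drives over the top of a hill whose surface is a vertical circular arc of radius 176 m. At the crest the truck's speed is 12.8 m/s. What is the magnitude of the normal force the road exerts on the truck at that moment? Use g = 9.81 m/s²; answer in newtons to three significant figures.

At the crest the centripetal acceleration points downward (toward the centre of the arc), so mg − N = mv²/r.
N = m(g − v²/r) = 751 × (9.81 − (12.8)²/176) = 751 × (9.81 − 0.9309) = 751 × 8.879 = 6668 N.

6670 N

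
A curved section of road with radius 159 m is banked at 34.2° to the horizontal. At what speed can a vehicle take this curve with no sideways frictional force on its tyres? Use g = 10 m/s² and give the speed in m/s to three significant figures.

On a frictionless banked curve, N sinθ = mv²/r and N cosθ = mg, so tanθ = v²/(rg).
v = √(r g tanθ) = √(159 × 10.0 × tan 34.2°) = √(159 × 10.0 × 0.6796) = √1081 = 32.87 m/s.

32.9 m/s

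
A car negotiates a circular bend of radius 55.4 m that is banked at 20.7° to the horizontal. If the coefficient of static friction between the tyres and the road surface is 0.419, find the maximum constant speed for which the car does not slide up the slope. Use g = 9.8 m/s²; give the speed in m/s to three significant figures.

At the maximum speed, friction acts down the slope at its limiting value f = μN. Radially (horizontal, toward centre): N sinθ + μN cosθ = mv²/r. Vertically: N cosθ − μN sinθ = mg.
Dividing: v² = r g (sinθ + μcosθ)/(cosθ − μsinθ).
sinθ + μcosθ = 0.3535 + 0.419×0.9354 = 0.7454; cosθ − μsinθ = 0.9354 − 0.419×0.3535 = 0.7873.
v² = 55.4 × 9.8 × 0.7454/0.7873 = 514.0 m²/s², so v = 22.67 m/s.

22.7 m/s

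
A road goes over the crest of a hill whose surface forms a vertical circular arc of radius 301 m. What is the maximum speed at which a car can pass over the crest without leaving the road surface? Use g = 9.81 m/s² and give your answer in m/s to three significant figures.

54.3 m/s

At the crest the centre of the circle is below the car, so the net downward (centripetal) force is mg − N = mv²/r.
The car leaves the road when N → 0, giving v_max = √(g r) = √(9.81 × 301) = 54.34 m/s.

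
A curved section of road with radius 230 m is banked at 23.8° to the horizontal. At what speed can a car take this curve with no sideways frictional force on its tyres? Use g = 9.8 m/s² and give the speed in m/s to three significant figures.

31.5 m/s

On a frictionless banked curve, N sinθ = mv²/r and N cosθ = mg, so tanθ = v²/(rg).
v = √(r g tanθ) = √(230 × 9.8 × tan 23.8°) = √(230 × 9.8 × 0.4411) = √994.1 = 31.53 m/s.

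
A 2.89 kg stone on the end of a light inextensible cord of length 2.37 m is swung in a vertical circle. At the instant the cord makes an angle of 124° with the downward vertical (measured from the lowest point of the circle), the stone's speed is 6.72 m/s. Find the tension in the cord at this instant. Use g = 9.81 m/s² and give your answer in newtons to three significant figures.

39.2 N

Take the radial direction toward the centre of the circle as positive. The component of the weight along the string toward the centre is −mg cos φ (φ measured from the bottom), so Newton's second law along the string gives T − mg cos φ = m v²/r.
cos 124° = -0.5592, so T = m(v²/r + g cos φ) = 2.89 × ((6.72)²/2.37 + 9.81 × -0.5592) = 2.89 × (19.05 + (-5.486)) = 2.89 × 13.57 = 39.21 N.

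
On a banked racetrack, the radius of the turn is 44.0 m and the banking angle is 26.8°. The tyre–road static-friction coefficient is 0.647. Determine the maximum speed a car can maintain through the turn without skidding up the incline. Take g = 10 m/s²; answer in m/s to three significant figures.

27.4 m/s

At the maximum speed, friction acts down the slope at its limiting value f = μN. Radially (horizontal, toward centre): N sinθ + μN cosθ = mv²/r. Vertically: N cosθ − μN sinθ = mg.
Dividing: v² = r g (sinθ + μcosθ)/(cosθ − μsinθ).
sinθ + μcosθ = 0.4509 + 0.647×0.8926 = 1.028; cosθ − μsinθ = 0.8926 − 0.647×0.4509 = 0.6009.
v² = 44.0 × 10.0 × 1.028/0.6009 = 753.1 m²/s², so v = 27.44 m/s.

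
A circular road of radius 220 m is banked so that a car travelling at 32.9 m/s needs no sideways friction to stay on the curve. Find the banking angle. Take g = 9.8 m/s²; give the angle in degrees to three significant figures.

26.7°

With no friction, the horizontal component of the normal force provides the centripetal force: N sinθ = mv²/r, while N cosθ = mg vertically.
Dividing: tanθ = v²/(r g) = (32.9)²/(220 × 9.8) = 1082/2156 = 0.5020.
θ = arctan(0.5020) = 26.66°.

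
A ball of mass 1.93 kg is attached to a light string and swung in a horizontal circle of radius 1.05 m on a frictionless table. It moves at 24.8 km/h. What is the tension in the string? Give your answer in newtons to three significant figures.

87.2 N

v = 24.8 km/h = 24.8/3.6 = 6.889 m/s.
The tension is the only horizontal force, so it supplies the full centripetal force: T = m v²/r = 1.93 × (6.889)²/1.05 = 1.93 × 47.46/1.05 = 87.23 N.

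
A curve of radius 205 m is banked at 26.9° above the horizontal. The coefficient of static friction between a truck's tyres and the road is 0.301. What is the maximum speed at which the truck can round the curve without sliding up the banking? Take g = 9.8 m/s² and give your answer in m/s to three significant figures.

43.8 m/s

At the maximum speed, friction acts down the slope at its limiting value f = μN. Radially (horizontal, toward centre): N sinθ + μN cosθ = mv²/r. Vertically: N cosθ − μN sinθ = mg.
Dividing: v² = r g (sinθ + μcosθ)/(cosθ − μsinθ).
sinθ + μcosθ = 0.4524 + 0.301×0.8918 = 0.7209; cosθ − μsinθ = 0.8918 − 0.301×0.4524 = 0.7556.
v² = 205 × 9.8 × 0.7209/0.7556 = 1917 m²/s², so v = 43.78 m/s.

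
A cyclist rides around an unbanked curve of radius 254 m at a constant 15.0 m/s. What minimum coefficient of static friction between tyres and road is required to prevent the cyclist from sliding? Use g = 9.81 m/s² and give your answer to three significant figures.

Friction provides the centripetal force: μ_s m g = m v²/r, so μ_s = v²/(g r) = (15.00)²/(9.81 × 254) = 225.0/2492 = 0.09030.

0.0903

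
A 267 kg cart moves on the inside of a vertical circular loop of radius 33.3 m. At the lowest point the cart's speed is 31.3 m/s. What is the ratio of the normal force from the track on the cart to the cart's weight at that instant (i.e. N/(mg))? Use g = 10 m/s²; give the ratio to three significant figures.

3.94

At the bottom, N − mg = mv²/r, so N = m(v²/r + g) and N/(mg) = v²/(rg) + 1 = (31.3)²/(33.3 × 10.0) + 1 = 2.942 + 1 = 3.942.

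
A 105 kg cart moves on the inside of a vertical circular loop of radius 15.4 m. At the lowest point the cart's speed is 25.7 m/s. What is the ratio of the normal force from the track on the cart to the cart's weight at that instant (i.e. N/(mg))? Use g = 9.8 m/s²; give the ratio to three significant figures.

5.38

At the bottom, N − mg = mv²/r, so N = m(v²/r + g) and N/(mg) = v²/(rg) + 1 = (25.7)²/(15.4 × 9.8) + 1 = 4.376 + 1 = 5.376.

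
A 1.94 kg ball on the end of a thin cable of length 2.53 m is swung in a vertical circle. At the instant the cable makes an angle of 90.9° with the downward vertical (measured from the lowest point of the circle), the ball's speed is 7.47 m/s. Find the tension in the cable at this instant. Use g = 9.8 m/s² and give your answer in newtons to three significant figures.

42.5 N

Take the radial direction toward the centre of the circle as positive. The component of the weight along the string toward the centre is −mg cos φ (φ measured from the bottom), so Newton's second law along the string gives T − mg cos φ = m v²/r.
cos 90.9° = -0.01571, so T = m(v²/r + g cos φ) = 1.94 × ((7.47)²/2.53 + 9.8 × -0.01571) = 1.94 × (22.06 + (-0.1539)) = 1.94 × 21.90 = 42.49 N.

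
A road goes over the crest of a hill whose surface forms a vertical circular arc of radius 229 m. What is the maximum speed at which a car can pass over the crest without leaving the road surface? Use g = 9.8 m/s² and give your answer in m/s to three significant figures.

At the crest the centre of the circle is below the car, so the net downward (centripetal) force is mg − N = mv²/r.
The car leaves the road when N → 0, giving v_max = √(g r) = √(9.8 × 229) = 47.37 m/s.

47.4 m/s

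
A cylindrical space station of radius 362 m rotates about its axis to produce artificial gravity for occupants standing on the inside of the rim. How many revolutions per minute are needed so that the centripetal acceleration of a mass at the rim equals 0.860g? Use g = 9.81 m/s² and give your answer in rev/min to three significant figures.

1.46 rev/min

Require ω²r = 0.860g, so ω = √(0.860 × 9.81/362) = 0.1527 rad/s.
In rev/min: ω × 60/(2π) = 0.1527 × 60/(2π) = 1.458 rev/min.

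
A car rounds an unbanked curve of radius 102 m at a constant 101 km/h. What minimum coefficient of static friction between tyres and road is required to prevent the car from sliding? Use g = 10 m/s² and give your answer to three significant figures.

0.772

v = 101/3.6 = 28.06 m/s.
Friction provides the centripetal force: μ_s m g = m v²/r, so μ_s = v²/(g r) = (28.06)²/(10.0 × 102) = 787.1/1020 = 0.7717.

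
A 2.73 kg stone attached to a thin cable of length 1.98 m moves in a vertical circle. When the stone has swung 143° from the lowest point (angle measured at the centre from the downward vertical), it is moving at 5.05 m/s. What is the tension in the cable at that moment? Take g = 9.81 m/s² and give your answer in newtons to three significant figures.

Take the radial direction toward the centre of the circle as positive. The component of the weight along the string toward the centre is −mg cos φ (φ measured from the bottom), so Newton's second law along the string gives T − mg cos φ = m v²/r.
cos 143° = -0.7986, so T = m(v²/r + g cos φ) = 2.73 × ((5.05)²/1.98 + 9.81 × -0.7986) = 2.73 × (12.88 + (-7.835)) = 2.73 × 5.045 = 13.77 N.

13.8 N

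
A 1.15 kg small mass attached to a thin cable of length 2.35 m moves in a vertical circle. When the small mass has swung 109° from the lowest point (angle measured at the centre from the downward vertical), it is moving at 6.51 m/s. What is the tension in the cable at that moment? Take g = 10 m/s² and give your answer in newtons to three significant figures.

Take the radial direction toward the centre of the circle as positive. The component of the weight along the string toward the centre is −mg cos φ (φ measured from the bottom), so Newton's second law along the string gives T − mg cos φ = m v²/r.
cos 109° = -0.3256, so T = m(v²/r + g cos φ) = 1.15 × ((6.51)²/2.35 + 10.0 × -0.3256) = 1.15 × (18.03 + (-3.256)) = 1.15 × 14.78 = 17.00 N.

17.0 N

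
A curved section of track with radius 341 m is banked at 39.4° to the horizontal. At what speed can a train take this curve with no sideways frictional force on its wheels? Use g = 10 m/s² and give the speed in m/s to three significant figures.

52.9 m/s

On a frictionless banked curve, N sinθ = mv²/r and N cosθ = mg, so tanθ = v²/(rg).
v = √(r g tanθ) = √(341 × 10.0 × tan 39.4°) = √(341 × 10.0 × 0.8214) = √2801 = 52.92 m/s.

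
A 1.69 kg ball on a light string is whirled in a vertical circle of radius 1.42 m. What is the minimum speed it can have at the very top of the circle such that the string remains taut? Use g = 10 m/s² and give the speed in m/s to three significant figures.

At the highest point the centre is directly below, so both the weight and T act inward: T + mg = mv²/r.
At minimum speed T → 0, so mg = mv_min²/r ⇒ v_min = √(g r) = √(10.0 × 1.42) = 3.768 m/s.

3.77 m/s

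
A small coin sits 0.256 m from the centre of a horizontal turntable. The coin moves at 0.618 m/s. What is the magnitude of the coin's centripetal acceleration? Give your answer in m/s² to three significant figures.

a_c = v²/r = (0.6180)²/0.256 = 0.3819/0.256 = 1.492 m/s².

1.49 m/s²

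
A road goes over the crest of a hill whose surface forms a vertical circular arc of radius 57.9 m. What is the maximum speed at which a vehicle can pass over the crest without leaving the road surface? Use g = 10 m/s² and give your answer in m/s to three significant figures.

At the crest the centre of the circle is below the vehicle, so the net downward (centripetal) force is mg − N = mv²/r.
The vehicle leaves the road when N → 0, giving v_max = √(g r) = √(10.0 × 57.9) = 24.06 m/s.

24.1 m/s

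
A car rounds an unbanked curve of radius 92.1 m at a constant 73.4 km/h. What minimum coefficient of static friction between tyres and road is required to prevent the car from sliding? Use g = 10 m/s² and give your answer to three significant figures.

v = 73.4/3.6 = 20.39 m/s.
Friction provides the centripetal force: μ_s m g = m v²/r, so μ_s = v²/(g r) = (20.39)²/(10.0 × 92.1) = 415.7/921.0 = 0.4514.

0.451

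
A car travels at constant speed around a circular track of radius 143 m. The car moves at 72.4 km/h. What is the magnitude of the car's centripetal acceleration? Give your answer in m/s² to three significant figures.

2.83 m/s²

v = 72.4 km/h = 72.4/3.6 = 20.11 m/s.
a_c = v²/r = (20.11)²/143 = 404.5/143 = 2.828 m/s².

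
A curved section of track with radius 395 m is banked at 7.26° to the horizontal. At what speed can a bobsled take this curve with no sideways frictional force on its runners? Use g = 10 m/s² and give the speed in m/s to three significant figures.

On a frictionless banked curve, N sinθ = mv²/r and N cosθ = mg, so tanθ = v²/(rg).
v = √(r g tanθ) = √(395 × 10.0 × tan 7.26°) = √(395 × 10.0 × 0.1274) = √503.2 = 22.43 m/s.

22.4 m/s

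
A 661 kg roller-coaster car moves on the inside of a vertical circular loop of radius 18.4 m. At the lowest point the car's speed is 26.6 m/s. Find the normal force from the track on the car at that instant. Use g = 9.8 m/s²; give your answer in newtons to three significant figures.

31900 N

At the lowest point, N points up (toward the centre) and the weight mg points down (away from the centre), so the net inward force is N − mg = mv²/r.
N = m(v²/r + g) = 661 × ((26.6)²/18.4 + 9.8) = 661 × (38.45 + 9.8) = 661 × 48.25 = 31900 N.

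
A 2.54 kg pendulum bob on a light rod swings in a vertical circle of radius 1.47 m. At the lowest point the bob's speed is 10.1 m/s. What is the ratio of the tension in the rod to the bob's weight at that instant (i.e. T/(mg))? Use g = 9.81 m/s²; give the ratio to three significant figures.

8.07

At the bottom, T − mg = mv²/r, so T = m(v²/r + g) and T/(mg) = v²/(rg) + 1 = (10.1)²/(1.47 × 9.81) + 1 = 7.074 + 1 = 8.074.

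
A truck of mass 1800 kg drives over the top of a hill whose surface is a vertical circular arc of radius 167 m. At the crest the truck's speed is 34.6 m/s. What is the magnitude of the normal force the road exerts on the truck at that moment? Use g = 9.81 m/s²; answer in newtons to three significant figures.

At the crest the centripetal acceleration points downward (toward the centre of the arc), so mg − N = mv²/r.
N = m(g − v²/r) = 1800 × (9.81 − (34.6)²/167) = 1800 × (9.81 − 7.169) = 1800 × 2.641 = 4754 N.

4750 N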